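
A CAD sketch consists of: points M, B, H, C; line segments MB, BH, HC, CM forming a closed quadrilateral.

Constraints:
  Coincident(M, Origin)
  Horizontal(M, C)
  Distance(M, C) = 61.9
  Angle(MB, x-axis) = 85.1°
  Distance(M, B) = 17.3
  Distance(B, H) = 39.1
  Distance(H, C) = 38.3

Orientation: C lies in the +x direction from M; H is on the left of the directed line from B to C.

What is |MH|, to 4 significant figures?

48.83

M is at the origin; MC is horizontal with |MC| = 61.9 and C in +x, so C = (61.9, 0). MB runs at 85.1° with |MB| = 17.3, so B = (1.478, 17.24). H is determined by |BH| = 39.1 and |HC| = 38.3 together: it lies at the intersection of circle(B, 39.1) and circle(C, 38.3). With |BC| = 62.83, the foot of the radical line on BC is 31.91 from B and the perpendicular offset is √(39.1² − 31.91²) = 22.60. Taking the left-of-BC solution: H = (38.36, 30.21).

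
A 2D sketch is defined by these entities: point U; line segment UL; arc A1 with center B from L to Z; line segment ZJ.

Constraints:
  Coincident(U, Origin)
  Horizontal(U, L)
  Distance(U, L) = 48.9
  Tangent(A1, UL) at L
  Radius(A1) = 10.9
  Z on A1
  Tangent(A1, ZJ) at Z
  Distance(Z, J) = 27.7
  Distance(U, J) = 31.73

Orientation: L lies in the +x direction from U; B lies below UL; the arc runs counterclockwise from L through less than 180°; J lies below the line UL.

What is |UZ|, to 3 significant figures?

41.2

Checks: |BZ| = 10.90 ✓; ∠(BZ, ZJ) = 90.00° ✓; |ZJ| = 27.70 ✓; |UJ| = 31.73 ✓.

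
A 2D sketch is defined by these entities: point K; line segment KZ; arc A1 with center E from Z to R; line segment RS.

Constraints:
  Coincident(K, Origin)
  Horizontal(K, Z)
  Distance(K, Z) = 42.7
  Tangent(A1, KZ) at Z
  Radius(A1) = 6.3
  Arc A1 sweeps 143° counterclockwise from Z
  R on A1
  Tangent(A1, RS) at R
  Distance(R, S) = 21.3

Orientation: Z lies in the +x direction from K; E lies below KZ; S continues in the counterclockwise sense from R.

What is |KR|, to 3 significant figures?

40.5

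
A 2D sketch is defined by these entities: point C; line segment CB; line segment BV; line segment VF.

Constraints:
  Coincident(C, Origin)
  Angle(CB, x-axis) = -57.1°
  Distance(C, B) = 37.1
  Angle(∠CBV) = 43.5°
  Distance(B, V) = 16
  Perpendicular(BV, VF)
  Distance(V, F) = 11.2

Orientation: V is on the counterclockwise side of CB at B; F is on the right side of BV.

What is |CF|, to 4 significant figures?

38.32

C is at the origin; CB runs at -57.1° with length 37.1, so B = 37.1·(cos -57.1°, sin -57.1°) = (20.15, -31.15). ∠CBV = 43.5°, so BV runs at -57.1° + (180° − 43.5°) = 79.40° from the x-axis; with |BV| = 16.0, V = B + 16.0·(cos 79.40°, sin 79.40°) = (23.09, -15.42). The perpendicularity gives VF at right angles to BV; with |VF| = 11.2 on the right of BV, F = V + 11.2·(0.9829, -0.1840) = (34.10, -17.48). Then |CF| = |F − C| = 38.32.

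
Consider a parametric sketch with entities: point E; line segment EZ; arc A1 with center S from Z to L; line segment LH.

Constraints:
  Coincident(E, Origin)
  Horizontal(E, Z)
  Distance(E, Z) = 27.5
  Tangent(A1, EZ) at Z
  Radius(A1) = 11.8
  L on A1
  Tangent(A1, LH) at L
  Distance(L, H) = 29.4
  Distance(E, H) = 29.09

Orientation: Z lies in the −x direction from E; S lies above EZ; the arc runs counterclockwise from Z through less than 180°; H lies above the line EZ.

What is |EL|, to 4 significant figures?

18.54

Checks: E.y = 0.00, Z.y = 0.00 ✓; |SL| = 11.80 ✓; ∠(SL, LH) = 90.00° ✓; |LH| = 29.40 ✓; |EH| = 29.09 ✓.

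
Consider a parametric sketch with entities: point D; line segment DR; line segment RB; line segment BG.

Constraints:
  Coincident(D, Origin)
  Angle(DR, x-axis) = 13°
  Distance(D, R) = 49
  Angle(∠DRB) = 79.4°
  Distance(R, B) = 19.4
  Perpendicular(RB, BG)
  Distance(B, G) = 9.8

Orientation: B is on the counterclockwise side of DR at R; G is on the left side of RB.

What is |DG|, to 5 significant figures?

39.745

∠DRB = 79.4°, so RB runs at 13.0° + (180° − 79.4°) = 113.60° from the x-axis; with |RB| = 19.4, B = R + 19.4·(cos 113.60°, sin 113.60°) = (39.977, 28.800). The perpendicularity gives BG at right angles to RB; with |BG| = 9.8 on the left of RB, G = B + 9.8·(-0.91636, -0.40035) = (30.997, 24.877). Then |DG| = |G − D| = 39.745.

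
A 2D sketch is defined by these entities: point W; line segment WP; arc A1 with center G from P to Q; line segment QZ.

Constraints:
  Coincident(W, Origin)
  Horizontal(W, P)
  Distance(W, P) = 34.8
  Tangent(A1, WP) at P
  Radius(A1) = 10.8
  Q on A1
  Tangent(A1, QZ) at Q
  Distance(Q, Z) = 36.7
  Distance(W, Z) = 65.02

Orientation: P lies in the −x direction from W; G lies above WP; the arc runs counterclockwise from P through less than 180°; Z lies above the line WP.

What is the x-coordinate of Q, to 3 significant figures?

-25.5

W is at the origin; WP is horizontal with |WP| = 34.8 and P on the −x side, so P = (-34.8, 0.00). Since A1 is tangent to WP there, GP ⟂ WP, so G = P + (0, 10.8) = (-34.8, 10.8). Since GQ ⟂ QZ (tangency), |GZ| = √(10.8² + 36.7²) = 38.3 regardless of where Q sits on A1. So Z lies on both circle(W, 65.02) and circle(G, 38.3); the above-WP intersection is Z = (-43.9, 48.0). Q is the foot of the tangent from Z: Q = (-25.5, 16.2).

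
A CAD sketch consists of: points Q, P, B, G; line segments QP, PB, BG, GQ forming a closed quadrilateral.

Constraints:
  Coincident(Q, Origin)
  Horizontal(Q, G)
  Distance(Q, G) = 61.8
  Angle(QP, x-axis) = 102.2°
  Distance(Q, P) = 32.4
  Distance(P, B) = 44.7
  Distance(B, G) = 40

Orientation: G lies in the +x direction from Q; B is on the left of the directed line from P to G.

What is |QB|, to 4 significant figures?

49.59

Q is at the origin; QG is horizontal with |QG| = 61.8 and G in +x, so G = (61.8, 0). QP runs at 102.2° with |QP| = 32.4, so P = (-6.847, 31.67). B is determined by |PB| = 44.7 and |BG| = 40.0 together: it lies at the intersection of circle(P, 44.7) and circle(G, 40.0). With |PG| = 75.60, the foot of the radical line on PG is 40.43 from P and the perpendicular offset is √(44.7² − 40.43²) = 19.06. Taking the left-of-PG solution: B = (37.85, 32.04).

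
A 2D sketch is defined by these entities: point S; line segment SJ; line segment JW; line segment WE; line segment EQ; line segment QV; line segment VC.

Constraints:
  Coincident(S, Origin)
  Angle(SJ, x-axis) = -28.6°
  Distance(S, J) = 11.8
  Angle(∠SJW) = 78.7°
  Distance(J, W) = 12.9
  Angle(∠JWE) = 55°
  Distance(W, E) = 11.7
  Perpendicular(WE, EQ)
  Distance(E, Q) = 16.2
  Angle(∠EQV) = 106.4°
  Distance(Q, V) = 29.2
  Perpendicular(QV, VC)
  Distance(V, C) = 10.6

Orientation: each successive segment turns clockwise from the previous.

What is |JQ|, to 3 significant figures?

7.09

S is at the origin; SJ runs at -28.6° with length 11.8, so J = (10.4, -5.65). ∠SJW = 78.7° gives JW at -130° from the x-axis; with |JW| = 12.9, W = (2.09, -15.5). ∠JWE = 55.0° gives WE at 105° from the x-axis; with |WE| = 11.7, E = (-0.962, -4.25). WE is perpendicular to EQ, so EQ runs at 15.1°; with |EQ| = 16.2, Q = (14.7, -0.0288). Then |JQ| = |Q − J| = 7.09.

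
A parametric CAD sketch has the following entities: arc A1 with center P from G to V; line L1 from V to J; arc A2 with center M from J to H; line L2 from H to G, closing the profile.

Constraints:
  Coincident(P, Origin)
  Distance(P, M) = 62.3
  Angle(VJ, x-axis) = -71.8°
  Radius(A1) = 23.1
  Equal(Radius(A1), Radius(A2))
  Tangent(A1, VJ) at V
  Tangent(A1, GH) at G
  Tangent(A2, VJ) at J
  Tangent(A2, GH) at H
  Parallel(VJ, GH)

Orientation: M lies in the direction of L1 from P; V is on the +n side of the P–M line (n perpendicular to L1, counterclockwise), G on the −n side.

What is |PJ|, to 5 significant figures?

66.445

The slot axis is L1's direction at -71.8°, so u = (cos -71.8°, sin -71.8°) = (0.31233, -0.94997) and n = (−sin -71.8°, cos -71.8°) = (0.94997, 0.31233). P is at the origin and M lies 62.3 along u from P, so M = 62.3·u = (19.458, -59.183). Tangency of A1 to both parallel lines with radius 23.1 puts V and G at P ± 23.1·n: V = (21.944, 7.2149), G = (-21.944, -7.2149). Equal radii place J and H the same way about M: J = M + 23.1·n = (41.403, -51.968), H = M − 23.1·n = (-2.4859, -66.398). Then |PJ| = |J − P| = 66.445.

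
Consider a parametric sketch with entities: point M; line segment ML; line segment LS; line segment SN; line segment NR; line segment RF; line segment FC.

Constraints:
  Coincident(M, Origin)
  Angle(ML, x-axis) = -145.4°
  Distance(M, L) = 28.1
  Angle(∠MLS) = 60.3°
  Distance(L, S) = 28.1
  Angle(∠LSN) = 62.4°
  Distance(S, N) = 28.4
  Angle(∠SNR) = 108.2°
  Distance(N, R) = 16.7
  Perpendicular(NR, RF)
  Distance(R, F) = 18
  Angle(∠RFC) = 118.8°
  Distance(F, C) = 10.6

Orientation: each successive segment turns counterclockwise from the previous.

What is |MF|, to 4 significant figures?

23.36

M is at the origin; ML runs at -145.4° with length 28.1, so L = (-23.13, -15.96). ∠MLS = 60.3° gives LS at -25.70° from the x-axis; with |LS| = 28.1, S = (2.190, -28.14). ∠LSN = 62.4° gives SN at 91.90° from the x-axis; with |SN| = 28.4, N = (1.249, 0.2422). ∠SNR = 108.2° gives NR at 163.7° from the x-axis; with |NR| = 16.7, R = (-14.78, 4.929). NR is perpendicular to RF, so RF runs at -106.3°; with |RF| = 18.0, F = (-19.83, -12.35). Then |MF| = |F − M| = 23.36.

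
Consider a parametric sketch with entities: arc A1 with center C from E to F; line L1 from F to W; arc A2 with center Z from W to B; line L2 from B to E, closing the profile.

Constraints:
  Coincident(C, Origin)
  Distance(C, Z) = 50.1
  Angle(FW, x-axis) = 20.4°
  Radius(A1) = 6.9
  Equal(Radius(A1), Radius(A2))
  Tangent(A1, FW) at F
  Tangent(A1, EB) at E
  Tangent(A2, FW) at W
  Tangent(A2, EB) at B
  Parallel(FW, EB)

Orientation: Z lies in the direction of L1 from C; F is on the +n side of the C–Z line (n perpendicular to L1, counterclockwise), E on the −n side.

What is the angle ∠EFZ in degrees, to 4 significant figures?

82.16°

The slot axis is L1's direction at 20.4°, so u = (cos 20.4°, sin 20.4°) = (0.9373, 0.3486) and n = (−sin 20.4°, cos 20.4°) = (-0.3486, 0.9373). C is at the origin and Z lies 50.1 along u from C, so Z = 50.1·u = (46.96, 17.46). Tangency of A1 to both parallel lines with radius 6.9 puts F and E at C ± 6.9·n: F = (-2.405, 6.467), E = (2.405, -6.467). Then cos ∠EFZ = FE·FZ / (|FE||FZ|), giving 82.16°.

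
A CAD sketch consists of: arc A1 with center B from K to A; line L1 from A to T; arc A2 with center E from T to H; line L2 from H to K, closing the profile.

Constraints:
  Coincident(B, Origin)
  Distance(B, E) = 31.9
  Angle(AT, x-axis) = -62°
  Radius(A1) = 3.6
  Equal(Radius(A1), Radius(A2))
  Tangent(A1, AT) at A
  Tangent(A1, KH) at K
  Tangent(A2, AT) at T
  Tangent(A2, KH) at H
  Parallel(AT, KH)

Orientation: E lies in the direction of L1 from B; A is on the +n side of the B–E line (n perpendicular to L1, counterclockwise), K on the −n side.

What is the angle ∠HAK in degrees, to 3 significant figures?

77.3°

The slot axis is L1's direction at -62.0°, so u = (cos -62.0°, sin -62.0°) = (0.469, -0.883) and n = (−sin -62.0°, cos -62.0°) = (0.883, 0.469). B is at the origin and E lies 31.9 along u from B, so E = 31.9·u = (15.0, -28.2). Tangency of A1 to both parallel lines with radius 3.6 puts A and K at B ± 3.6·n: A = (3.18, 1.69), K = (-3.18, -1.69). Equal radii place T and H the same way about E: T = E + 3.6·n = (18.2, -26.5), H = E − 3.6·n = (11.8, -29.9). Then cos ∠HAK = AH·AK / (|AH||AK|), giving 77.3°.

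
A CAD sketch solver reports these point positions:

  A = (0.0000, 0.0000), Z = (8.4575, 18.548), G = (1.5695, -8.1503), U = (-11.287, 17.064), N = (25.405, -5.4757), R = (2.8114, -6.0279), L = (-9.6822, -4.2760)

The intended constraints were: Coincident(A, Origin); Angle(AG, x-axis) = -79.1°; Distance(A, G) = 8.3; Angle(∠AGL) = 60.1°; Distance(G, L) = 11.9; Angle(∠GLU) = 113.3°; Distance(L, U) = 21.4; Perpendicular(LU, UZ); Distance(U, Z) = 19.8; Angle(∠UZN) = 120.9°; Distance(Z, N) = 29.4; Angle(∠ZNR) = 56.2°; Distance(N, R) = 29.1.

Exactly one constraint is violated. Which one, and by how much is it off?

Distance(N, R) = 29.1 — off by 6.50.

A = (0.00, 0.00) ✓; AG at -79.10° ✓; |AG| = 8.300 ✓; ∠AGL = 60.10° ✓; |GL| = 11.90 ✓; ∠GLU = 113.3° ✓; |LU| = 21.40 ✓; ∠(LU, UZ) = 90.00° ✓; |UZ| = 19.80 ✓; ∠UZN = 120.9° ✓; |ZN| = 29.40 ✓; ∠ZNR = 56.20° ✓; |NR| = 22.60 ✗.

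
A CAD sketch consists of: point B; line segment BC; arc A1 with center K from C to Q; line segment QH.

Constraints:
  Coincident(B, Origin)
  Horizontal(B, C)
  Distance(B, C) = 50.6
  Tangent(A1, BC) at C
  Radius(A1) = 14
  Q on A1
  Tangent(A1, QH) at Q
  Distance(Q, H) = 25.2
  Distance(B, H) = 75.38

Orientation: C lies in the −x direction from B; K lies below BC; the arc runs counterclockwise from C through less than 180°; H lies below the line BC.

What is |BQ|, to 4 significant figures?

66.14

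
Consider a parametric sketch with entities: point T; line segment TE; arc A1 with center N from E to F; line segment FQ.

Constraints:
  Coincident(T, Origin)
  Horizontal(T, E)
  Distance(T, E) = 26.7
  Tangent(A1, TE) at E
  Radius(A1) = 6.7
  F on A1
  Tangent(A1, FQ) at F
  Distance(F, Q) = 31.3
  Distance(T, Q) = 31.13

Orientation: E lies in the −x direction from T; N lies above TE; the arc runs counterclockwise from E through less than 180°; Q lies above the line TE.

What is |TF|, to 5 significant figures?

21.143

Checks: |NF| = 6.700 ✓; ∠(NF, FQ) = 90.00° ✓; |FQ| = 31.30 ✓; |TQ| = 31.13 ✓.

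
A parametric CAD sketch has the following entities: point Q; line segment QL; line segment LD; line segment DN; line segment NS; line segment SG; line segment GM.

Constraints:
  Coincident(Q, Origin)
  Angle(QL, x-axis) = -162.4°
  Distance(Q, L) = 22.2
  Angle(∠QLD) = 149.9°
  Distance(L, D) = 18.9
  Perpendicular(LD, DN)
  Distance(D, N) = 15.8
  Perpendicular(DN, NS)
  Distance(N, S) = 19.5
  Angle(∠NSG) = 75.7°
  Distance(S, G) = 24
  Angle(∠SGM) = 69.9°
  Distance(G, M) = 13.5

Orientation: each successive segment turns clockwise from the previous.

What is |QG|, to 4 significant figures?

30.78

DN ⟂ NS, so NS runs at -12.50°; with |NS| = 19.5, S = (-17.16, 8.583). ∠NSG = 75.7° gives SG at -116.8° from the x-axis; with |SG| = 24.0, G = (-27.98, -12.84). Then |QG| = |G − Q| = 30.78.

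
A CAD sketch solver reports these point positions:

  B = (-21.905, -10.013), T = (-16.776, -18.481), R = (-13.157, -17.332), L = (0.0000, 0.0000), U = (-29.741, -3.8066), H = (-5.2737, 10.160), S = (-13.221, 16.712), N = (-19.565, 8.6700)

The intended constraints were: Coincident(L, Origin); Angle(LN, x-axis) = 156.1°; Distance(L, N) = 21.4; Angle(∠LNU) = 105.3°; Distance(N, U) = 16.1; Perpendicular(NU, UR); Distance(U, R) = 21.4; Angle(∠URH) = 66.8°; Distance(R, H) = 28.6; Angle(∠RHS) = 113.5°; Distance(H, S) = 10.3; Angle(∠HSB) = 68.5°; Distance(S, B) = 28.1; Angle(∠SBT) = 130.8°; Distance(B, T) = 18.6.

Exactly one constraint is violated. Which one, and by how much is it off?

Distance(B, T) = 18.6 — off by 8.70.

L = (0.00, 0.00) ✓; LN at 156.1° ✓; |LN| = 21.40 ✓; ∠LNU = 105.3° ✓; |NU| = 16.10 ✓; ∠(NU, UR) = 90.00° ✓; |UR| = 21.40 ✓; ∠URH = 66.80° ✓; |RH| = 28.60 ✓; ∠RHS = 113.5° ✓; |HS| = 10.30 ✓; ∠HSB = 68.50° ✓; |SB| = 28.10 ✓; ∠SBT = 130.8° ✓; |BT| = 9.900 ✗.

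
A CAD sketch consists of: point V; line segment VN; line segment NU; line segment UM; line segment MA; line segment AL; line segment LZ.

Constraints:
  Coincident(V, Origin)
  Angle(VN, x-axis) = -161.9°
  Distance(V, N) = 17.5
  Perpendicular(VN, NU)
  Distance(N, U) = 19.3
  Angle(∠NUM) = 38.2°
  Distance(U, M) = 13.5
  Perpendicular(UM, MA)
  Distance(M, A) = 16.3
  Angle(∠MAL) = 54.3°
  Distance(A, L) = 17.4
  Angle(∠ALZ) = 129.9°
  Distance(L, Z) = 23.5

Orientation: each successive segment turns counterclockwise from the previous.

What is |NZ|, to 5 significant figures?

34.074

V is at the origin; VN runs at -161.9° with length 17.5, so N = (-16.634, -5.4368). VN is perpendicular to NU, so NU runs at -71.900°; with |NU| = 19.3, U = (-10.638, -23.782). ∠NUM = 38.2° gives UM at 69.900° from the x-axis; with |UM| = 13.5, M = (-5.9986, -11.104). The perpendicularity gives MA at right angles to UM, so MA runs at 159.90°; with |MA| = 16.3, A = (-21.306, -5.5024). ∠MAL = 54.3° gives AL at -74.400° from the x-axis; with |AL| = 17.4, L = (-16.627, -22.261). ∠ALZ = 129.9° gives LZ at -24.300° from the x-axis; with |LZ| = 23.5, Z = (4.7914, -31.932). Then |NZ| = |Z − N| = 34.074.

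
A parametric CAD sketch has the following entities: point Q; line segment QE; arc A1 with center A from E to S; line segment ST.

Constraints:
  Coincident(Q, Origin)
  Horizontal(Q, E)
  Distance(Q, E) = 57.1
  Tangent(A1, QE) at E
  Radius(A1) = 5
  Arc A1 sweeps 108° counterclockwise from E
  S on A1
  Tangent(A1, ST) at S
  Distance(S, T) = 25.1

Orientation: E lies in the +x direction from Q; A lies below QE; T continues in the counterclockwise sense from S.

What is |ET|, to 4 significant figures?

30.56

Q is at the origin; Q and E share the same y with |QE| = 57.1 and E on the +x side, so E = (57.10, 0.000). Tangency of A1 to QE means the radius AE is perpendicular to QE, so A = E + (0, -5) = (57.10, -5.000). On A1, E sits at bearing 90° from A; a 108° counterclockwise sweep puts S at bearing 198°, so S = A + 5.0·(cos 198°, sin 198°) = (52.34, -6.545). Since A1 is tangent to ST there, AS ⟂ ST, so ST runs along (−sin 198°, cos 198°); with |ST| = 25.1, T = (60.10, -30.42). Then |ET| = |T − E| = 30.56.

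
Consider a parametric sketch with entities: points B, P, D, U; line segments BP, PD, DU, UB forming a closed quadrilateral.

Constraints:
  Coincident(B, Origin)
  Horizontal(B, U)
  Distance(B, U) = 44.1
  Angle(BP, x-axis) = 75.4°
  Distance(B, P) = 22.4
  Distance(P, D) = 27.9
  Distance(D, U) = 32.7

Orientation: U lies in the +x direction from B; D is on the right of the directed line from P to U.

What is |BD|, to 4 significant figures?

13.09

Checks: |BU| = 44.10 ✓; |BP| = 22.40 ✓; |PD| = 27.90 ✓; |DU| = 32.70 ✓.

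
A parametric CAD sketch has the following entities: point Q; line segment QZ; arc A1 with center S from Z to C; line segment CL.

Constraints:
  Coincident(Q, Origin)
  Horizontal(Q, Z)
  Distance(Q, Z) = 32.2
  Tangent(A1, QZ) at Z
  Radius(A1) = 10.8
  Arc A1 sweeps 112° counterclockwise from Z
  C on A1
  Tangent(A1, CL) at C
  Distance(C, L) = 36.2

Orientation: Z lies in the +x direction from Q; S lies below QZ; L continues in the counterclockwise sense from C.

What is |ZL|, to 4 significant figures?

48.54

On A1, Z sits at bearing 90° from S; a 112° counterclockwise sweep puts C at bearing 202°, so C = S + 10.8·(cos 202°, sin 202°) = (22.19, -14.85). A1 meets CL tangentially, so SC is at right angles to CL, so CL runs along (−sin 202°, cos 202°); with |CL| = 36.2, L = (35.75, -48.41). Then |ZL| = |L − Z| = 48.54.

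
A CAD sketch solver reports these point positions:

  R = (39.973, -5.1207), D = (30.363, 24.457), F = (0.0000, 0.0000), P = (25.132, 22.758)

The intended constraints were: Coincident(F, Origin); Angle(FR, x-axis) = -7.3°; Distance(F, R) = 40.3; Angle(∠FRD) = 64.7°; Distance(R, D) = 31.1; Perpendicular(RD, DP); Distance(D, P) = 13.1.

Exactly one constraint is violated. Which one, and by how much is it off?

Distance(D, P) = 13.1 — off by 7.60.

F = (0.00, 0.00) ✓; FR at -7.300° ✓; |FR| = 40.30 ✓; ∠FRD = 64.70° ✓; |RD| = 31.10 ✓; ∠(RD, DP) = 89.99° ✓; |DP| = 5.500 ✗.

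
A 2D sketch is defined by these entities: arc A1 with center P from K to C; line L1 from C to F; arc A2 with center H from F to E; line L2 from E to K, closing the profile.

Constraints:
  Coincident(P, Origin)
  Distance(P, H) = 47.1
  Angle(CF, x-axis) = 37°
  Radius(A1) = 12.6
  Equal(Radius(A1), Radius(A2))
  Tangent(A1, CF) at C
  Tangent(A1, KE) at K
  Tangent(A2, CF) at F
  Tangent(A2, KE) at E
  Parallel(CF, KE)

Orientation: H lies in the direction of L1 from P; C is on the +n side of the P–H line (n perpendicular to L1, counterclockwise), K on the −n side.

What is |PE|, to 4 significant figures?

48.76

The slot axis is L1's direction at 37.0°, so u = (cos 37.0°, sin 37.0°) = (0.7986, 0.6018) and n = (−sin 37.0°, cos 37.0°) = (-0.6018, 0.7986). P is at the origin and H lies 47.1 along u from P, so H = 47.1·u = (37.62, 28.35). Tangency of A1 to both parallel lines with radius 12.6 puts C and K at P ± 12.6·n: C = (-7.583, 10.06), K = (7.583, -10.06). Equal radii place F and E the same way about H: F = H + 12.6·n = (30.03, 38.41), E = H − 12.6·n = (45.20, 18.28). Then |PE| = |E − P| = 48.76.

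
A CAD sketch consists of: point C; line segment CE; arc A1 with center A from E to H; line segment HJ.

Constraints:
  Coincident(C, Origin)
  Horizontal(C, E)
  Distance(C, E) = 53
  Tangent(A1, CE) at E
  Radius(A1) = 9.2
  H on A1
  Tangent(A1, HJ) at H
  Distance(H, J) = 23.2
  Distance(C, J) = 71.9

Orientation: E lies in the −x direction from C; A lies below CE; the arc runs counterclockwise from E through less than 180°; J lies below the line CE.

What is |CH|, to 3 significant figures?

62.7

Checks: C.y = 0.00, E.y = 0.00 ✓; |AH| = 9.200 ✓; ∠(AH, HJ) = 90.00° ✓; |HJ| = 23.20 ✓; |CJ| = 71.90 ✓.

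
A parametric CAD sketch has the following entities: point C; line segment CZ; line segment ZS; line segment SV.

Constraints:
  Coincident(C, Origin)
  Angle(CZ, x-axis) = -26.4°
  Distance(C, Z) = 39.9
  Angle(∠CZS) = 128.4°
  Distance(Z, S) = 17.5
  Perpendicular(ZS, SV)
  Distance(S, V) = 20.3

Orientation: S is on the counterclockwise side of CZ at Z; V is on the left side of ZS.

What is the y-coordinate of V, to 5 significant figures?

8.0782

C is at the origin; CZ runs at -26.4° with length 39.9, so Z = 39.9·(cos -26.4°, sin -26.4°) = (35.739, -17.741). ∠CZS = 128.4°, so ZS runs at -26.4° + (180° − 128.4°) = 25.200° from the x-axis; with |ZS| = 17.5, S = Z + 17.5·(cos 25.200°, sin 25.200°) = (51.573, -10.290). The perpendicularity gives SV at right angles to ZS; with |SV| = 20.3 on the left of ZS, V = S + 20.3·(-0.42578, 0.90483) = (42.930, 8.0782). So V.y = 8.0782.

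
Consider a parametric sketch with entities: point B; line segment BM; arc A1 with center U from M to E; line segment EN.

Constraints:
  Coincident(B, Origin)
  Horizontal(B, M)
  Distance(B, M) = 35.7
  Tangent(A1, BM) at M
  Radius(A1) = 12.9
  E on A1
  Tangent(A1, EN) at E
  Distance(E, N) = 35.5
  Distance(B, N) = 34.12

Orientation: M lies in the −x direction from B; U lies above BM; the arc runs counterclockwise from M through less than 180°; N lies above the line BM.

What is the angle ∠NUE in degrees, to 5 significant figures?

70.030°

Checks: |UE| = 12.90 ✓; ∠(UE, EN) = 90.00° ✓; |EN| = 35.50 ✓; |BN| = 34.12 ✓.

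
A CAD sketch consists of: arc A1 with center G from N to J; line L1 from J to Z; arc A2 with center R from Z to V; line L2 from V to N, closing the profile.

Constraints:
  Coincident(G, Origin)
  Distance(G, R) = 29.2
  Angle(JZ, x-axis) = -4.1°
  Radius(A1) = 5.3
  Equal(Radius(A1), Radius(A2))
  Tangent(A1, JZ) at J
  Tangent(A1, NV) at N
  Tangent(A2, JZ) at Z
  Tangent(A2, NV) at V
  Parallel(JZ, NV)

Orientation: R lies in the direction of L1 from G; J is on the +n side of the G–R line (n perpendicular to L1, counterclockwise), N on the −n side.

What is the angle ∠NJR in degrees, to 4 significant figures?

79.71°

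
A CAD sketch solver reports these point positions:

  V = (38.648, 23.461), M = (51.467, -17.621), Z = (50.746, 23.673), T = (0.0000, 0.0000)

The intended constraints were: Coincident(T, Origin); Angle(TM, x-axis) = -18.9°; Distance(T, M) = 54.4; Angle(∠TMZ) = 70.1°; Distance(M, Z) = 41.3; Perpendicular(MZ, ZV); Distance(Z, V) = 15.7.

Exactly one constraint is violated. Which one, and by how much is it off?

Distance(Z, V) = 15.7 — off by 3.60.

T = (0.00, 0.00) ✓; TM at -18.90° ✓; |TM| = 54.40 ✓; ∠TMZ = 70.10° ✓; |MZ| = 41.30 ✓; ∠(MZ, ZV) = 90.00° ✓; |ZV| = 12.10 ✗.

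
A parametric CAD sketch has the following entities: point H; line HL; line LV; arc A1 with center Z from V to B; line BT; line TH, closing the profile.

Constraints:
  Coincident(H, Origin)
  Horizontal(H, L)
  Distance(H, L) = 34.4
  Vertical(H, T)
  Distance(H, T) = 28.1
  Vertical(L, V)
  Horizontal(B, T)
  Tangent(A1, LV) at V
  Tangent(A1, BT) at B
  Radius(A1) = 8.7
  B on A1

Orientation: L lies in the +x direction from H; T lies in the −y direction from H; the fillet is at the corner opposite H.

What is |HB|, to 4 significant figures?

38.08

H is at the origin; H and L share the same y with |HL| = 34.4 and L on the +x side, so L = (34.40, 0.000). HT is vertical with |HT| = 28.1 and T on the −y side, so T = (0.000, -28.10). The virtual corner opposite H is at (34.40, -28.10). Since A1 is tangent to LV there, ZV ⟂ LV and A1 meets BT tangentially, so ZB is at right angles to BT, with radius 8.7, so the center Z sits 8.7 in from both sides at Z = (25.70, -19.40). That places the tangent points at V = (34.40, -19.40) on LV and B = (25.70, -28.10) on BT. Then |HB| = |B − H| = 38.08.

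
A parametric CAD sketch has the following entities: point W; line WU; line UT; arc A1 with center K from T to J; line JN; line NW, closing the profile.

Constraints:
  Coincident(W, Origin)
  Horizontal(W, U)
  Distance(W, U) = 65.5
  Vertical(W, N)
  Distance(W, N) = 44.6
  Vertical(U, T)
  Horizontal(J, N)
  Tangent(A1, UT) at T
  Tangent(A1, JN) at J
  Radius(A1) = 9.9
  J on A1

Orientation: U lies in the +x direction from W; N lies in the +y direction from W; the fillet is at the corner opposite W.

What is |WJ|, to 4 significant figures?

71.28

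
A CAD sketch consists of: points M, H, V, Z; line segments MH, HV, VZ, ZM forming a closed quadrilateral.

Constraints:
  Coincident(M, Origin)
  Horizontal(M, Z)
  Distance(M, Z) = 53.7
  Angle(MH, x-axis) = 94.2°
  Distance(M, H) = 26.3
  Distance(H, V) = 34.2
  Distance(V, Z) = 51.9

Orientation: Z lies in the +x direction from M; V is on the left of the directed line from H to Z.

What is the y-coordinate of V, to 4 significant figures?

44.50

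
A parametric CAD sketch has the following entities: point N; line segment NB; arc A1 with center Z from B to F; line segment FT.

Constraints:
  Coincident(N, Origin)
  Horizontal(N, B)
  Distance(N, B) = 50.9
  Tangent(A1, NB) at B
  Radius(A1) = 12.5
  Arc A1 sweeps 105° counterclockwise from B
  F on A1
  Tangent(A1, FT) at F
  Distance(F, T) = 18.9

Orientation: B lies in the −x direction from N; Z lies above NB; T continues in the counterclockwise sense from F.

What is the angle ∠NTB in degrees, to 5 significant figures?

64.065°

N is at the origin; NB is horizontal with |NB| = 50.9 and B on the −x side, so B = (-50.900, 0.0000). The tangent condition forces ZB to be normal to NB, so Z = B + (0, 12.5) = (-50.900, 12.500). On A1, B sits at bearing -90° from Z; a 105° counterclockwise sweep puts F at bearing 15°, so F = Z + 12.5·(cos 15°, sin 15°) = (-38.826, 15.735). Since A1 is tangent to FT there, ZF ⟂ FT, so FT runs along (−sin 15°, cos 15°); with |FT| = 18.9, T = (-43.718, 33.991). Then cos ∠NTB = TN·TB / (|TN||TB|), giving 64.065°.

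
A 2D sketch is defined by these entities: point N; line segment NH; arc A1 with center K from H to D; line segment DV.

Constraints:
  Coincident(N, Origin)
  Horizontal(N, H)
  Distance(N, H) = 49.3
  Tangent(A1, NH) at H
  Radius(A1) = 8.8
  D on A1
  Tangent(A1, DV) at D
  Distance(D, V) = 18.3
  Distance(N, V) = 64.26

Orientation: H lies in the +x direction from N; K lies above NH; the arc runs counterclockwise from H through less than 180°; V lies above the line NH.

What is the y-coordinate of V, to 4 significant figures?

27.00

Checks: |NH| = 49.30 ✓; |KD| = 8.800 ✓; ∠(KD, DV) = 90.00° ✓; |DV| = 18.30 ✓; |NV| = 64.26 ✓.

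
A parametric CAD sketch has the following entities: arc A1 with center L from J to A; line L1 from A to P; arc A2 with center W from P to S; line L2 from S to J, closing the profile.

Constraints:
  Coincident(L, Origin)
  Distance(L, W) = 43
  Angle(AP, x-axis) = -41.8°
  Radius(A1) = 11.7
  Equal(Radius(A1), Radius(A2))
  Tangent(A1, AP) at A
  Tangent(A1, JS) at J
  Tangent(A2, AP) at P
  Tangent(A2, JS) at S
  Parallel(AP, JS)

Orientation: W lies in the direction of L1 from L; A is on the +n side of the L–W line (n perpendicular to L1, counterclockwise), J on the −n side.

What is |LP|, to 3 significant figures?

44.6

The slot axis is L1's direction at -41.8°, so u = (cos -41.8°, sin -41.8°) = (0.745, -0.667) and n = (−sin -41.8°, cos -41.8°) = (0.667, 0.745). L is at the origin and W lies 43.0 along u from L, so W = 43.0·u = (32.1, -28.7). Tangency of A1 to both parallel lines with radius 11.7 puts A and J at L ± 11.7·n: A = (7.80, 8.72), J = (-7.80, -8.72). Equal radii place P and S the same way about W: P = W + 11.7·n = (39.9, -19.9), S = W − 11.7·n = (24.3, -37.4). Then |LP| = |P − L| = 44.6.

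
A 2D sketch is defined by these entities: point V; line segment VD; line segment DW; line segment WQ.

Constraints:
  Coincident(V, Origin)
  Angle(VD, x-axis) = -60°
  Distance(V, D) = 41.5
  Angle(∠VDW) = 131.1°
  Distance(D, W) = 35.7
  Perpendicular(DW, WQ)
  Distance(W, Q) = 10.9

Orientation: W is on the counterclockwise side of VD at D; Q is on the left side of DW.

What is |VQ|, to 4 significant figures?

66.19

V is at the origin; VD runs at -60.0° with length 41.5, so D = 41.5·(cos -60.0°, sin -60.0°) = (20.75, -35.94). ∠VDW = 131.1°, so DW runs at -60.0° + (180° − 131.1°) = -11.10° from the x-axis; with |DW| = 35.7, W = D + 35.7·(cos -11.10°, sin -11.10°) = (55.78, -42.81). DW is perpendicular to WQ; with |WQ| = 10.9 on the left of DW, Q = W + 10.9·(0.1925, 0.9813) = (57.88, -32.12). Then |VQ| = |Q − V| = 66.19.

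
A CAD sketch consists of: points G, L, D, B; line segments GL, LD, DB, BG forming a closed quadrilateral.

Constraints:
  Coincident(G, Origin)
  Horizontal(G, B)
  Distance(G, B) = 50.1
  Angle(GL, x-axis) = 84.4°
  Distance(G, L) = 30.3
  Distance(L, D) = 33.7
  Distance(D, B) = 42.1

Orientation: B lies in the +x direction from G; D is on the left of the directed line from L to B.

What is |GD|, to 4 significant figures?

52.96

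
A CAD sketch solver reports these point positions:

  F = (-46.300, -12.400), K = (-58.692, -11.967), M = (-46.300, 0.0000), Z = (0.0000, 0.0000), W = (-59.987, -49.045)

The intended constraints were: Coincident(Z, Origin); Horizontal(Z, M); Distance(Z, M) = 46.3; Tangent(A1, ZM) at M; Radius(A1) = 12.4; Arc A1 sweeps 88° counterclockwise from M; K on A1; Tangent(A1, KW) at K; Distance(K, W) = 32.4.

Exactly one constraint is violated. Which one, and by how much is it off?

Distance(K, W) = 32.4 — off by 4.70.

Z = (0.00, 0.00) ✓; Z.y = 0.00, M.y = 0.00 ✓; |ZM| = 46.30 ✓; ∠(FM, MZ) = 90.00° ✓; |FM| = 12.40 ✓; bearing(F→K) − bearing(F→M) = 88.00° ✓; |FK| = 12.40 ✓; ∠(FK, KW) = 90.00° ✓; |KW| = 37.10 ✗.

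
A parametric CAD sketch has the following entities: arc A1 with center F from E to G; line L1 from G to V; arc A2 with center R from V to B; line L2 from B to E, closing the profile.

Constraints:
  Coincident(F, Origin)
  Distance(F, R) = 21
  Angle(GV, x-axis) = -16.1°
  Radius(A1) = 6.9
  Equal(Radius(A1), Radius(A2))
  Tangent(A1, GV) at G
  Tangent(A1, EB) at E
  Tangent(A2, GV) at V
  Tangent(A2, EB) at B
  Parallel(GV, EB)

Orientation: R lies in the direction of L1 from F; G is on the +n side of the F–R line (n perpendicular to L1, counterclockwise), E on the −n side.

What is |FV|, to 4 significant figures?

22.10

The slot axis is L1's direction at -16.1°, so u = (cos -16.1°, sin -16.1°) = (0.9608, -0.2773) and n = (−sin -16.1°, cos -16.1°) = (0.2773, 0.9608). F is at the origin and R lies 21.0 along u from F, so R = 21.0·u = (20.18, -5.824). Tangency of A1 to both parallel lines with radius 6.9 puts G and E at F ± 6.9·n: G = (1.913, 6.629), E = (-1.913, -6.629). Equal radii place V and B the same way about R: V = R + 6.9·n = (22.09, 0.8058), B = R − 6.9·n = (18.26, -12.45). Then |FV| = |V − F| = 22.10.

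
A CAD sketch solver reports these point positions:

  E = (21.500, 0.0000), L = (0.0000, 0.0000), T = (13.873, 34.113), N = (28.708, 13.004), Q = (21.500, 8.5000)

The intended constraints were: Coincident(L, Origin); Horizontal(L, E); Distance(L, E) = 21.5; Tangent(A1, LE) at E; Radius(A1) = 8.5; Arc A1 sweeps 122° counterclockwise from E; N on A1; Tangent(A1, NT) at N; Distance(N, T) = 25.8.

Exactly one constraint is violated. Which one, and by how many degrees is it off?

Tangent(A1, NT) at N — off by 3.10°.

L = (0.00, 0.00) ✓; L.y = 0.00, E.y = 0.00 ✓; |LE| = 21.50 ✓; ∠(QE, EL) = 90.00° ✓; |QE| = 8.500 ✓; bearing(Q→N) − bearing(Q→E) = 122.0° ✓; |QN| = 8.499 ✓; ∠(QN, NT) = 86.90° ✗; |NT| = 25.80 ✓.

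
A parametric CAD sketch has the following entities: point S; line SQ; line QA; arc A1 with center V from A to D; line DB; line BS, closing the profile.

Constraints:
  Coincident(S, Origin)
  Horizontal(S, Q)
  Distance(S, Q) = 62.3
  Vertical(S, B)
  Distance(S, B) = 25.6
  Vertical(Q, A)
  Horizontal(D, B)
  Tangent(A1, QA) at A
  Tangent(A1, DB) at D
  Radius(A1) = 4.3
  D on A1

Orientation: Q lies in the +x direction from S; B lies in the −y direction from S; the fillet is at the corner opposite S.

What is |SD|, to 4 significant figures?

63.40

S is at the origin; S and Q share the same y with |SQ| = 62.3 and Q on the +x side, so Q = (62.30, 0.000). SB is vertical with |SB| = 25.6 and B on the −y side, so B = (0.000, -25.60). The virtual corner opposite S is at (62.30, -25.60). Tangency of A1 to QA means the radius VA is perpendicular to QA and A1 meets DB tangentially, so VD is at right angles to DB, with radius 4.3, so the center V sits 4.3 in from both sides at V = (58.00, -21.30). That places the tangent points at A = (62.30, -21.30) on QA and D = (58.00, -25.60) on DB. Then |SD| = |D − S| = 63.40.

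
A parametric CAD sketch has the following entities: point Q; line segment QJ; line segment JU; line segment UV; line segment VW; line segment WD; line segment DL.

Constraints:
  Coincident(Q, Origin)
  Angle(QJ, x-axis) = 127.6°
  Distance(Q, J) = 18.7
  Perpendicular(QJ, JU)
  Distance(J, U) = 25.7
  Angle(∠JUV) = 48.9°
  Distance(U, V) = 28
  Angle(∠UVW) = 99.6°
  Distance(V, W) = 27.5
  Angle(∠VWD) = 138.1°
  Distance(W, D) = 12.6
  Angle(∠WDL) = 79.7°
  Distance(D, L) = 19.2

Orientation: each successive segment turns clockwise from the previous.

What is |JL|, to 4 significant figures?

7.481

Q is at the origin; QJ runs at 127.6° with length 18.7, so J = (-11.41, 14.82). QJ is perpendicular to JU, so JU runs at 37.60°; with |JU| = 25.7, U = (8.952, 30.50). ∠JUV = 48.9° gives UV at -93.50° from the x-axis; with |UV| = 28.0, V = (7.243, 2.549). ∠UVW = 99.6° gives VW at -173.9° from the x-axis; with |VW| = 27.5, W = (-20.10, -0.3735). ∠VWD = 138.1° gives WD at 144.2° from the x-axis; with |WD| = 12.6, D = (-30.32, 6.997). ∠WDL = 79.7° gives DL at 43.90° from the x-axis; with |DL| = 19.2, L = (-16.49, 20.31). Then |JL| = |L − J| = 7.481.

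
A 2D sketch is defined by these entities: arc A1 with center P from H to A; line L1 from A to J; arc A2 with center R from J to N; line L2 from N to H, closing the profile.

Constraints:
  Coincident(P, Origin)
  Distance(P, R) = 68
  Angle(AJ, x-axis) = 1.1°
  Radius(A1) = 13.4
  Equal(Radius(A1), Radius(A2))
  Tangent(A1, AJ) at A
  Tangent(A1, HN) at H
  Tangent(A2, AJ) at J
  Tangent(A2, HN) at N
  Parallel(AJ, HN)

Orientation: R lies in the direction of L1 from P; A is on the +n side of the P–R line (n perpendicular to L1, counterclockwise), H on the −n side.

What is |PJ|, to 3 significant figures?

69.3

The slot axis is L1's direction at 1.1°, so u = (cos 1.1°, sin 1.1°) = (1.00, 0.0192) and n = (−sin 1.1°, cos 1.1°) = (-0.0192, 1.00). P is at the origin and R lies 68.0 along u from P, so R = 68.0·u = (68.0, 1.31). Tangency of A1 to both parallel lines with radius 13.4 puts A and H at P ± 13.4·n: A = (-0.257, 13.4), H = (0.257, -13.4). Equal radii place J and N the same way about R: J = R + 13.4·n = (67.7, 14.7), N = R − 13.4·n = (68.2, -12.1). Then |PJ| = |J − P| = 69.3.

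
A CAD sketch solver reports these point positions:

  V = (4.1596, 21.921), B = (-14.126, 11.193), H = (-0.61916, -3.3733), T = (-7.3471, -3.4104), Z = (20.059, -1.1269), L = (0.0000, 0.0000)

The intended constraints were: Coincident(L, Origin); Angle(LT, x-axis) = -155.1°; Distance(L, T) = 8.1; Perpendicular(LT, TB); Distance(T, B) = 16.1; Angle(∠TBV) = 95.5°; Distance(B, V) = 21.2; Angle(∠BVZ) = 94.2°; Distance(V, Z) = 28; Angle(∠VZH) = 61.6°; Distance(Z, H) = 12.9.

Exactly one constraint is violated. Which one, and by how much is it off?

Distance(Z, H) = 12.9 — off by 7.90.

L = (0.00, 0.00) ✓; LT at -155.1° ✓; |LT| = 8.100 ✓; ∠(LT, TB) = 90.00° ✓; |TB| = 16.10 ✓; ∠TBV = 95.50° ✓; |BV| = 21.20 ✓; ∠BVZ = 94.20° ✓; |VZ| = 28.00 ✓; ∠VZH = 61.60° ✓; |ZH| = 20.80 ✗.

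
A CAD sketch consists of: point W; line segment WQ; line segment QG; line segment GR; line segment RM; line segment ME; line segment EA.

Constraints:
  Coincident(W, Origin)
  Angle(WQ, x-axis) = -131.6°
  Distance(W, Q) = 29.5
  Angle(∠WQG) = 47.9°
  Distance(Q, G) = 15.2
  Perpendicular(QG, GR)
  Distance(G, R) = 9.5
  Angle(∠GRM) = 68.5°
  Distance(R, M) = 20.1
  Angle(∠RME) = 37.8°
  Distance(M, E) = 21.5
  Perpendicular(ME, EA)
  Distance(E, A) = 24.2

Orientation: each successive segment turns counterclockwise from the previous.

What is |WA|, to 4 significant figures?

4.876

W is at the origin; WQ runs at -131.6° with length 29.5, so Q = (-19.59, -22.06). ∠WQG = 47.9° gives QG at 0.5000° from the x-axis; with |QG| = 15.2, G = (-4.386, -21.93). QG ⟂ GR, so GR runs at 90.50°; with |GR| = 9.5, R = (-4.469, -12.43). ∠GRM = 68.5° gives RM at -158.0° from the x-axis; with |RM| = 20.1, M = (-23.11, -19.96). ∠RME = 37.8° gives ME at -15.80° from the x-axis; with |ME| = 21.5, E = (-2.418, -25.81). ME ⟂ EA, so EA runs at 74.20°; with |EA| = 24.2, A = (4.171, -2.526). Then |WA| = |A − W| = 4.876.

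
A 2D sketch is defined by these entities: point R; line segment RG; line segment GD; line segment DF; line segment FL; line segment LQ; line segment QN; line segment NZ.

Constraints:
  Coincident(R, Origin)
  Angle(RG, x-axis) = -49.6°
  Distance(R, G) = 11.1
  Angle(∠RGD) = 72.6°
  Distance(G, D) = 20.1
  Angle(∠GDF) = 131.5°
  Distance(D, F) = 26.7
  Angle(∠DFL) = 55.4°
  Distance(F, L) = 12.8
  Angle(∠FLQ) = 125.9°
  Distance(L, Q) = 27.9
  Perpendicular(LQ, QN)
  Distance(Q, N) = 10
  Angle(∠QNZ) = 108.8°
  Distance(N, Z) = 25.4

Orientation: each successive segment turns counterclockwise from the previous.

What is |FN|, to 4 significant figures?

35.41

R is at the origin; RG runs at -49.6° with length 11.1, so G = (7.194, -8.453). ∠RGD = 72.6° gives GD at 57.80° from the x-axis; with |GD| = 20.1, D = (17.90, 8.555). ∠GDF = 131.5° gives DF at 106.3° from the x-axis; with |DF| = 26.7, F = (10.41, 34.18). ∠DFL = 55.4° gives FL at -129.1° from the x-axis; with |FL| = 12.8, L = (2.338, 24.25). ∠FLQ = 125.9° gives LQ at -75.00° from the x-axis; with |LQ| = 27.9, Q = (9.560, -2.701). LQ is perpendicular to QN, so QN runs at 15.00°; with |QN| = 10.0, N = (19.22, -0.1123). Then |FN| = |N − F| = 35.41.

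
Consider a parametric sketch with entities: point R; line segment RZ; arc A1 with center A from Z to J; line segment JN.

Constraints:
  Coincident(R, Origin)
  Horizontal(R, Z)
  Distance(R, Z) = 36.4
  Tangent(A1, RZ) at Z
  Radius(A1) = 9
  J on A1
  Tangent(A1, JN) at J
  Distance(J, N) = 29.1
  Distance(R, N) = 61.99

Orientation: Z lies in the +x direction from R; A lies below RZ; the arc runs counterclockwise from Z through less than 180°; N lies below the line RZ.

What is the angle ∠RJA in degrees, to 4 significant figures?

108.3°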